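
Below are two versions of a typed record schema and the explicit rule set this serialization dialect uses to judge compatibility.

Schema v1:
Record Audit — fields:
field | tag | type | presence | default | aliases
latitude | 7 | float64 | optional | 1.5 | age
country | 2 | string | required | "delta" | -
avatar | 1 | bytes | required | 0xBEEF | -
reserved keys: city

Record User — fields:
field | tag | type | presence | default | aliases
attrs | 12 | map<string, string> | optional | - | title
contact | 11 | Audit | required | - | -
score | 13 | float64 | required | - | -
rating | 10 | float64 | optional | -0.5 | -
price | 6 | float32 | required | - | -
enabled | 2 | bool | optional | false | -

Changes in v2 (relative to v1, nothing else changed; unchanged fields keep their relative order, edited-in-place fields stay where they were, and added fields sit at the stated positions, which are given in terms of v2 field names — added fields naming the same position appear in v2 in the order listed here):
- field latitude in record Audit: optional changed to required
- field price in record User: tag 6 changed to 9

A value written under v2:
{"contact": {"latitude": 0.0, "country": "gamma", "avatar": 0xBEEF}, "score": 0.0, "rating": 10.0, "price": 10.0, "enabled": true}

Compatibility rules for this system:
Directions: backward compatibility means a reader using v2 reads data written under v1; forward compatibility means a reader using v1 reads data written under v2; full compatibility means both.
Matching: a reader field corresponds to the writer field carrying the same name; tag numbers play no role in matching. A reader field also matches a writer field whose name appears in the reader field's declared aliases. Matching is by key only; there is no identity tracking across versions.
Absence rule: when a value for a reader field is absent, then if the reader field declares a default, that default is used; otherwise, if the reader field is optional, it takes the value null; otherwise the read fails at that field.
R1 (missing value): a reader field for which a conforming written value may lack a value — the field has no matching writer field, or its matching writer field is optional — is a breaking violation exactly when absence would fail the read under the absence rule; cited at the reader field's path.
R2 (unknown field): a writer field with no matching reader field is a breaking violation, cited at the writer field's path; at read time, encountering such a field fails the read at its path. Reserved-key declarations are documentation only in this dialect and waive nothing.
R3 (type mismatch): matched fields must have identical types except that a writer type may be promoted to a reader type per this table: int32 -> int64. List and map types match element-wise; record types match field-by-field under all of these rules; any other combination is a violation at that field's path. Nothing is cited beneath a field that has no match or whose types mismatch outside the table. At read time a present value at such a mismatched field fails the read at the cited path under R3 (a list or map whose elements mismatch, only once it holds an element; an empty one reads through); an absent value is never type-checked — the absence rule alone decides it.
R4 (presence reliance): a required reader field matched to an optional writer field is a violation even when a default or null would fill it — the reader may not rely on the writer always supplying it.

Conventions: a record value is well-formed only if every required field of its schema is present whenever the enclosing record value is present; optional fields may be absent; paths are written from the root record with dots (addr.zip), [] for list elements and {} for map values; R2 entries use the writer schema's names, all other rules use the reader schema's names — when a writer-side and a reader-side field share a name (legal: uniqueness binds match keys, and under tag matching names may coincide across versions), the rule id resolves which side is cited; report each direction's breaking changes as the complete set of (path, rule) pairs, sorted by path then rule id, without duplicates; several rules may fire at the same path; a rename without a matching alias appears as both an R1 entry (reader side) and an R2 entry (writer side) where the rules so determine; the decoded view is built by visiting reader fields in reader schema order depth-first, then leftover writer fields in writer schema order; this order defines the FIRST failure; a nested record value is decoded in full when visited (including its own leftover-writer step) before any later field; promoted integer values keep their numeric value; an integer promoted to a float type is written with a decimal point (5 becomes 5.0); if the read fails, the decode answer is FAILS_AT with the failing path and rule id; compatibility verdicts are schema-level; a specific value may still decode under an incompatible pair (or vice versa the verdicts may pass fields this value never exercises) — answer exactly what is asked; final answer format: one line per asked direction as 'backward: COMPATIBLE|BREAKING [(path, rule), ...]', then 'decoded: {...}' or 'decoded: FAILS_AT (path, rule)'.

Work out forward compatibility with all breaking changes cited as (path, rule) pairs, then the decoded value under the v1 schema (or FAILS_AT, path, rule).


forward: COMPATIBLE []; decoded: {"attrs": null, "contact": {"latitude": 0.0, "country": "gamma", "avatar": 0xBEEF}, "score": 0.0, "rating": 10.0, "price": 10.0, "enabled": true}

each type pair in User: writer, then reader
forward analysis of User with v1 as reader and v2 as writer:
  attrs <- attrs (map<string, string> -> map<string, string>, writer optional)
  contact <- contact (Audit -> Audit, writer required)
  score <- score (float64 -> float64, writer required)
  rating <- rating (float64 -> float64, writer optional)
  price <- price (float32 -> float32, writer required)
  enabled <- enabled (bool -> bool, writer optional)
  contact.latitude <- contact.latitude (float64 -> float64, writer required)
  contact.country <- contact.country (string -> string, writer required)
  contact.avatar <- contact.avatar (bytes -> bytes, writer required)
  => no violations; forward on User: COMPATIBLE
decode walk for User under reader schema v1:
  attrs := null (absent, optional -> null)
  contact.latitude := 0.0
  contact.country := "gamma"
  contact.avatar := 0xBEEF
  score := 0.0
  rating := 10.0
  price := 10.0
  enabled := true
  => decoded: {"attrs": null, "contact": {"latitude": 0.0, "country": "gamma", "avatar": 0xBEEF}, "score": 0.0, "rating": 10.0, "price": 10.0, "enabled": true}
the rest of the User diff is inert for this question:
  field latitude in record Audit: optional changed to required -> its effect on User is confined to the backward direction, not asked
  field price in record User: tag 6 changed to 9 -> inert for the asked User verdict: nothing fires


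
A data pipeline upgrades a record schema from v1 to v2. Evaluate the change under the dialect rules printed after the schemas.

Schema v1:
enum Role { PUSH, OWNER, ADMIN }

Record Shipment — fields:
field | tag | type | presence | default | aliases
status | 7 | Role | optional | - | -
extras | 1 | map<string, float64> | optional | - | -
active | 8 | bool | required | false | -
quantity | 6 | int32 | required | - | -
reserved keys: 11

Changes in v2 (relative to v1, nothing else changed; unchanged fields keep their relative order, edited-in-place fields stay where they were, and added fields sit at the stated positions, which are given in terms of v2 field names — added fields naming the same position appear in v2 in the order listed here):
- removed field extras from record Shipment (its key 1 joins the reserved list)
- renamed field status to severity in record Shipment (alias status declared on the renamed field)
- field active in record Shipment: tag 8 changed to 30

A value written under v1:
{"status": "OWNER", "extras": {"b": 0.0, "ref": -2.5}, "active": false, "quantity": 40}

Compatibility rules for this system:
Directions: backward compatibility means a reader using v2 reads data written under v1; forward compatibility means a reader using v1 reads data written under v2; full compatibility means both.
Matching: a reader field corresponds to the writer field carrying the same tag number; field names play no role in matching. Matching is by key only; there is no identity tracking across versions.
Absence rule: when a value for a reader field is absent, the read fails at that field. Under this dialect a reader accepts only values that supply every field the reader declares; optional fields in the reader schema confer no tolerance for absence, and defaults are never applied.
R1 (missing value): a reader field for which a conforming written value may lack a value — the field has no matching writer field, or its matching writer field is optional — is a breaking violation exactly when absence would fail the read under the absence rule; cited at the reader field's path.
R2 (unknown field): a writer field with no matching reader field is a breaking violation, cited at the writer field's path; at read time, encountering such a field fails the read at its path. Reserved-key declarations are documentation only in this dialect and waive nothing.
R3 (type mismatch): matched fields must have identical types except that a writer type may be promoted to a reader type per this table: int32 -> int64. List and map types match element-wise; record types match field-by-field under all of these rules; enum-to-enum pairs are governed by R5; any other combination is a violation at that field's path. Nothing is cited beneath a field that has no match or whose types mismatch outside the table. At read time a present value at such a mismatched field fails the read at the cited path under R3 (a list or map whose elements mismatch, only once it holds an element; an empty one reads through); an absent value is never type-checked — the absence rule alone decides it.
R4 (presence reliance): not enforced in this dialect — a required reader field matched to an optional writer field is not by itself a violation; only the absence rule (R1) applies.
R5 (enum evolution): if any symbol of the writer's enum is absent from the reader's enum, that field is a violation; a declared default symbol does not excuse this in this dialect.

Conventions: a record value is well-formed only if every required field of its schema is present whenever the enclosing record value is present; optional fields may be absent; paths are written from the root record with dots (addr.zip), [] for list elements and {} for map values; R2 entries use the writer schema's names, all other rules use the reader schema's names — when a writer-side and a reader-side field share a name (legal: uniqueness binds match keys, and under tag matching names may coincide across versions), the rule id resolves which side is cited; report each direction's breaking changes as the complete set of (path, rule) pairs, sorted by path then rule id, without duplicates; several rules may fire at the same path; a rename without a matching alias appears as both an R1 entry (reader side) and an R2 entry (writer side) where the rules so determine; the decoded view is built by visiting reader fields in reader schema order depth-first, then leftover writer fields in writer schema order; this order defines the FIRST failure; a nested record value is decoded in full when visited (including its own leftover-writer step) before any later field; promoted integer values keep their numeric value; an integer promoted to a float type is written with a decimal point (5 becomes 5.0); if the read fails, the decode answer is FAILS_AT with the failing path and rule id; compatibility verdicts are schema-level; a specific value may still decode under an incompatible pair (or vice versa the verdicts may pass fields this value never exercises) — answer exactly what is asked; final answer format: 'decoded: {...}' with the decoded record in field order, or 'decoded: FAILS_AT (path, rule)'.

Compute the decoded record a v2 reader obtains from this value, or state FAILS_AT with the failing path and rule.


decoded: FAILS_AT (active, R1)

arrows below run writer -> reader for Shipment
decoding the Shipment value with the v2 reader:
  severity := "OWNER" (from writer status)
  read fails at active under R1 (no fill)
  => FAILS_AT (active, R1)
diffs on Shipment not affecting the asked answer:
  removed field extras from record Shipment (its key 1 joins the reserved list) -> a verdict-level change on Shipment — the shown value reads the same
  renamed field status to severity in record Shipment (alias status declared on the renamed field) -> a verdict-level change on Shipment — the shown value reads the same


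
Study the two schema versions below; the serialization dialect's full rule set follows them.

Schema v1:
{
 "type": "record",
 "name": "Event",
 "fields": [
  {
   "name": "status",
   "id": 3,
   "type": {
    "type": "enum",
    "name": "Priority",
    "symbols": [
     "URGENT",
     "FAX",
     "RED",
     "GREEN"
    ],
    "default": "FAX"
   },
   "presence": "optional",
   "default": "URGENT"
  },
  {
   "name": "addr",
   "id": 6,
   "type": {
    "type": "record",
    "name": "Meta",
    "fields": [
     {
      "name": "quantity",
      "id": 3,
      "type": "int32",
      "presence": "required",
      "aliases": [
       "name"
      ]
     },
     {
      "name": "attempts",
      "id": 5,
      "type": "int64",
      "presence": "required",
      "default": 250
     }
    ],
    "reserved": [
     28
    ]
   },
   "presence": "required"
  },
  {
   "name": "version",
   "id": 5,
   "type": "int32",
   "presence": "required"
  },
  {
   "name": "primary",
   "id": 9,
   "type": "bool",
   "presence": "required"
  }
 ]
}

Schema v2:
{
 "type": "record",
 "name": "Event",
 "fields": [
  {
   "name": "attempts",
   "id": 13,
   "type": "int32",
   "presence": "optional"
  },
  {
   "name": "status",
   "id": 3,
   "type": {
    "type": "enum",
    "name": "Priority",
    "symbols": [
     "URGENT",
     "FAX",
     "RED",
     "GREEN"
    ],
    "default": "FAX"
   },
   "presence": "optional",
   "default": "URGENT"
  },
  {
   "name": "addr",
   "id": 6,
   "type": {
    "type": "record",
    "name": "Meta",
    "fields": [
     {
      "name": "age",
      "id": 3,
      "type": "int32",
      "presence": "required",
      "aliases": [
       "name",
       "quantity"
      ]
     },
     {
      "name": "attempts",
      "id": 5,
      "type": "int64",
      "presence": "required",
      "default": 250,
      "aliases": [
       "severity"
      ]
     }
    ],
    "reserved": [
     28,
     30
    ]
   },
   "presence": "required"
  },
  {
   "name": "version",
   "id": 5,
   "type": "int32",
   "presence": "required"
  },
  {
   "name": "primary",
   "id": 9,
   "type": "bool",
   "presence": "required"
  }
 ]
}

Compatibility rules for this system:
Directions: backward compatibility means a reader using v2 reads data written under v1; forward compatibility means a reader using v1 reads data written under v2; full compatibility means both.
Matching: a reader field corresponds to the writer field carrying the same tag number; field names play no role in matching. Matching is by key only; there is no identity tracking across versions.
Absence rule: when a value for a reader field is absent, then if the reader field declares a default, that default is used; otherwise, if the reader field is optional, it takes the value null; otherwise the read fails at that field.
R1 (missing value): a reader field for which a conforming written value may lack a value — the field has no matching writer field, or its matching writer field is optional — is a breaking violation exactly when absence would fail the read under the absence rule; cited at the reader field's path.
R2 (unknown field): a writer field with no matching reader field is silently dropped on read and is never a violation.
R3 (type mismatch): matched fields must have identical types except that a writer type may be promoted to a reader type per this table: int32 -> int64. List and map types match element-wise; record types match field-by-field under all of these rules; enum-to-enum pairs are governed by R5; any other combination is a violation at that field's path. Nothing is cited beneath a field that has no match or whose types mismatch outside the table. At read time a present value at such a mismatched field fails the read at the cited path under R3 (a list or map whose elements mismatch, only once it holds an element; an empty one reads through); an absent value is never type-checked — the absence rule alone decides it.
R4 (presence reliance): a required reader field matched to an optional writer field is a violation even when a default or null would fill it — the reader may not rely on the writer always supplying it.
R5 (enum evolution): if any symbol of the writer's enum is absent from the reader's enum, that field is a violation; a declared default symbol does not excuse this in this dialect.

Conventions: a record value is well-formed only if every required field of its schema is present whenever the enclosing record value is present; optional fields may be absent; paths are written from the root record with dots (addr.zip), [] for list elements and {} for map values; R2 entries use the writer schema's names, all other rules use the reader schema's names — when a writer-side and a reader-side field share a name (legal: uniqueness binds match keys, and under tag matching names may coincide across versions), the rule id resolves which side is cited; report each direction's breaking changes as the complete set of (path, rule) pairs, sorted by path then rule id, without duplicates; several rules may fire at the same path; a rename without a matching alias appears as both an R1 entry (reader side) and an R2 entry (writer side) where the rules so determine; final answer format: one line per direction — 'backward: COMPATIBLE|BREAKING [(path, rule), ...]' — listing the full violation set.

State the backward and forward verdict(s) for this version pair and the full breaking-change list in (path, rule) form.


each type pair in Event: writer, then reader
checking backward for Event: reader v2 against writer v1:
  attempts has no writer counterpart
  status: Priority -> Priority, writer optional; from status
  addr: Meta -> Meta, writer required; from addr
  version: int32 -> int32, writer required; from version
  primary: bool -> bool, writer required; from primary
  addr.age: int32 -> int32, writer required; from addr.quantity
  addr.attempts: int64 -> int64, writer required; from addr.attempts
  => backward verdict for Event: COMPATIBLE, no violations
checking forward for Event: reader v1 against writer v2:
  status: Priority -> Priority, writer optional; from status
  addr: Meta -> Meta, writer required; from addr
  version: int32 -> int32, writer required; from version
  primary: bool -> bool, writer required; from primary
  leftover writer field: attempts
  addr.quantity: int32 -> int32, writer required; from addr.age
  addr.attempts: int64 -> int64, writer required; from addr.attempts
  => forward verdict for Event: COMPATIBLE, no violations

backward: COMPATIBLE []; forward: COMPATIBLE []


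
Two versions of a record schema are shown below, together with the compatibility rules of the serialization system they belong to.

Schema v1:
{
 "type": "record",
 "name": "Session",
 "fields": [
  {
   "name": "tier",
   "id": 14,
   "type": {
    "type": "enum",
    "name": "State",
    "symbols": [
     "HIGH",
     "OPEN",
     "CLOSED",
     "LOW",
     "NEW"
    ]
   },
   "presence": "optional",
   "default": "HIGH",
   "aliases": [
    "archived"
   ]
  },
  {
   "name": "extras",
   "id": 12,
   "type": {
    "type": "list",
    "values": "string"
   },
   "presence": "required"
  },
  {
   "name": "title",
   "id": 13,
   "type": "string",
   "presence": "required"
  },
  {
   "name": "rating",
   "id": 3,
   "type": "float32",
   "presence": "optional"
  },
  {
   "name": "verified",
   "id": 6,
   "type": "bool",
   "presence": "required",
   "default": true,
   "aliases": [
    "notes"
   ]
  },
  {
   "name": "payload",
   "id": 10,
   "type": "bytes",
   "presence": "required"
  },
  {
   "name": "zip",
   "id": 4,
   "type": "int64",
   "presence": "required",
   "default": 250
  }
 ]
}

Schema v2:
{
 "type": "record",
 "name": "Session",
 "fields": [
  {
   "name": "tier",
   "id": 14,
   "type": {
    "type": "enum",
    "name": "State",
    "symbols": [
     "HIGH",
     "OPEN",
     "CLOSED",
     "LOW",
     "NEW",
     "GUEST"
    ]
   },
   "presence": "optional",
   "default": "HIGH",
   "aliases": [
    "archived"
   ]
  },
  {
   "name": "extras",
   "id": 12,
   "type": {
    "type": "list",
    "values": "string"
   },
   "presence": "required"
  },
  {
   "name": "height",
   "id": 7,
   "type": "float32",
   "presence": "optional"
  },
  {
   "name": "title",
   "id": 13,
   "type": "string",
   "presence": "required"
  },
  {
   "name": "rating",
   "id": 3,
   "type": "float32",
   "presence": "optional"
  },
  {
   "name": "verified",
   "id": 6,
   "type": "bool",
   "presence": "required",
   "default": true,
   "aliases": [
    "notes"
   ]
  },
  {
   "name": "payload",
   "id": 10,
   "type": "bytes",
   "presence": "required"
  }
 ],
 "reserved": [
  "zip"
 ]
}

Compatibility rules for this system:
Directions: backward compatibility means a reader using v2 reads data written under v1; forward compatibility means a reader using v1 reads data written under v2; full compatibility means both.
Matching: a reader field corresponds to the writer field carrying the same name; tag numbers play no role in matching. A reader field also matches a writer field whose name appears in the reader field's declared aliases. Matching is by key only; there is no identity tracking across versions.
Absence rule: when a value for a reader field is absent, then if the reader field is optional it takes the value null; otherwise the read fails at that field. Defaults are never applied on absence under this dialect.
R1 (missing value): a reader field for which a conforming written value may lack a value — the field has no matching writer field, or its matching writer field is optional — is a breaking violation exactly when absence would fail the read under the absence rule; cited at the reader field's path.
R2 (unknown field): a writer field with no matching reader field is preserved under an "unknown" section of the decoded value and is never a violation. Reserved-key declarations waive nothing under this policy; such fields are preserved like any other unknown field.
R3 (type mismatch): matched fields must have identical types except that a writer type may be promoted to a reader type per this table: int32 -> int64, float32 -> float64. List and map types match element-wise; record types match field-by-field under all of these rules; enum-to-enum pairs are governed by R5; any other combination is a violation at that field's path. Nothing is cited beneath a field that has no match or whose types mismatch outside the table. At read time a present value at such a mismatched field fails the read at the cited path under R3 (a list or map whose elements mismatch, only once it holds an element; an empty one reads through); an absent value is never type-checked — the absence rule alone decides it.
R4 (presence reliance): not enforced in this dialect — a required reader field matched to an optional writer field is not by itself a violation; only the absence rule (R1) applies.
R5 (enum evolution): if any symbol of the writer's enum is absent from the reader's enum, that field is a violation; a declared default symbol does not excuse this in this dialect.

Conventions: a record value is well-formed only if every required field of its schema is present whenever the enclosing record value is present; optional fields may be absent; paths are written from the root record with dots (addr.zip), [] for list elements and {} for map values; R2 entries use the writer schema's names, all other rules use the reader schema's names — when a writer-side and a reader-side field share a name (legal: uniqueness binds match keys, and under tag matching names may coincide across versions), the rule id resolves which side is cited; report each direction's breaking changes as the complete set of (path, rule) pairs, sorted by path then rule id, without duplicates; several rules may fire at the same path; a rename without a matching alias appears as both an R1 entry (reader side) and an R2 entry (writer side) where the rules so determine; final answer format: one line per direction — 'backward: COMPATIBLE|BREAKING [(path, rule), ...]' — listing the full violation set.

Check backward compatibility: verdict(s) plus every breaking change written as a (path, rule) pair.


in Session below, arrows point writer -> reader
backward for Session (reader v2, writer v1):
  writer optional, State -> State: reader tier maps from writer tier
  writer required, list<string> -> list<string>: reader extras maps from writer extras
  height: no writer-side match
  writer required, string -> string: reader title maps from writer title
  writer optional, float32 -> float32: reader rating maps from writer rating
  writer required, bool -> bool: reader verified maps from writer verified
  writer required, bytes -> bytes: reader payload maps from writer payload
  leftover writer field: zip
  nothing fires on Session: backward is COMPATIBLE
ruling out the remaining Session differences:
  enum State (field tier in record Session): symbol GUEST added -> matters only for Session's forward compatibility — outside the asked direction
  removed field zip from record Session (its key "zip" joins the reserved list) -> matters only for Session's forward compatibility — outside the asked direction
  added field height to record Session: optional float32, tag 7 (in v2 it sits immediately before title) -> inert for the asked Session verdict: nothing fires

backward: COMPATIBLE []


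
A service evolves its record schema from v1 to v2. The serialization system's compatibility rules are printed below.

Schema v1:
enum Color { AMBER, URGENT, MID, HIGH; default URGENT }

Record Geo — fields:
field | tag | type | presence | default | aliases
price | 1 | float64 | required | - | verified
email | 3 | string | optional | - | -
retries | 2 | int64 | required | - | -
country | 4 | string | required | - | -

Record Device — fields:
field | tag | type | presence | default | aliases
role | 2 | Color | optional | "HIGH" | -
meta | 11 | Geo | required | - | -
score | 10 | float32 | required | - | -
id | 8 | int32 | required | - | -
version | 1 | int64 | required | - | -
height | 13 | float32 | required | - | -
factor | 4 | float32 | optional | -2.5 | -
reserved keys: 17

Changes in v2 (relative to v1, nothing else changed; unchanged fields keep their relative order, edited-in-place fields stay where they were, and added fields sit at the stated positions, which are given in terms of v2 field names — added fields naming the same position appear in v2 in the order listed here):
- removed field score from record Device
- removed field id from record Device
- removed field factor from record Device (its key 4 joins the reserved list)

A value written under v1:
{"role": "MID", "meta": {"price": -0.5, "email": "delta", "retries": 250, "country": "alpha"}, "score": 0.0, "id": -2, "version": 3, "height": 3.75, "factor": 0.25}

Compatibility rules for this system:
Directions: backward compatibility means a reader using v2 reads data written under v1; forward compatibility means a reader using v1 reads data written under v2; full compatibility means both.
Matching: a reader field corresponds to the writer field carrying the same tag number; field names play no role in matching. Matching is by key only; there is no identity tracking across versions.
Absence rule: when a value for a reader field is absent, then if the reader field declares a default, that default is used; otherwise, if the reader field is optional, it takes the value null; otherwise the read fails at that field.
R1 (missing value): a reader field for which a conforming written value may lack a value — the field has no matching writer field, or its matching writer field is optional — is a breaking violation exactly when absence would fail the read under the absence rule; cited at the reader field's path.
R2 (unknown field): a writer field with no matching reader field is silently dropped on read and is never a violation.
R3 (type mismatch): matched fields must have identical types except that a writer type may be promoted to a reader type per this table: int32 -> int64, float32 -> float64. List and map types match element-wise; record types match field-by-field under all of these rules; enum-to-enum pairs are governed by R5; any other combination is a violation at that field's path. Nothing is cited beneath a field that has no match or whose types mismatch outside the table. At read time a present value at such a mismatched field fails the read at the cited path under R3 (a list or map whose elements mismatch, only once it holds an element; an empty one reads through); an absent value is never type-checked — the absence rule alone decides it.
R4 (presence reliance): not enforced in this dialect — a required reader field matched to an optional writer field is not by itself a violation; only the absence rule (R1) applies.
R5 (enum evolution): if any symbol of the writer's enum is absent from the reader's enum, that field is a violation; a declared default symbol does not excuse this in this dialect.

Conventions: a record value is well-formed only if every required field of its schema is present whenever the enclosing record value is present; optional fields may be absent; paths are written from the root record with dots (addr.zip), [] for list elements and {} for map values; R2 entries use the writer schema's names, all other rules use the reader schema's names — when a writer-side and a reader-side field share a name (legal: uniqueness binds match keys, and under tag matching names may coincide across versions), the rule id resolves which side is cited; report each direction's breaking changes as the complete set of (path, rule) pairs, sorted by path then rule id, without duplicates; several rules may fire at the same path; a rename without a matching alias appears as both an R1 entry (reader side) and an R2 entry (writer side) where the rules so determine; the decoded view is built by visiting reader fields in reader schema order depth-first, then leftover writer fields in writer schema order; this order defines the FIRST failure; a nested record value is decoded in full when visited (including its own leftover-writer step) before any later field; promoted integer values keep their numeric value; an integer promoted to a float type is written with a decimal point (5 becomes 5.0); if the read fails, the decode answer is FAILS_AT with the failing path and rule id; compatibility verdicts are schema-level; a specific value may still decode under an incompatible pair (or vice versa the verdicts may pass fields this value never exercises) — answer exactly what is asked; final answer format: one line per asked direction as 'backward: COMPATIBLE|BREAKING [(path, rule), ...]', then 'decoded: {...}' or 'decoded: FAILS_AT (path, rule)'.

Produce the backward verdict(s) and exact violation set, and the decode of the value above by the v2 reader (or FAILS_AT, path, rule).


the writer's type comes first in each Device pair
backward analysis of Device with v2 as reader and v1 as writer:
  Color -> Color, writer optional: role aligns to role
  Geo -> Geo, writer required: meta aligns to meta
  int64 -> int64, writer required: version aligns to version
  float32 -> float32, writer required: height aligns to height
  writer score: unknown to reader
  writer id: unknown to reader
  writer factor: unknown to reader
  float64 -> float64, writer required: meta.price aligns to meta.price
  string -> string, writer optional: meta.email aligns to meta.email
  int64 -> int64, writer required: meta.retries aligns to meta.retries
  string -> string, writer required: meta.country aligns to meta.country
  => no violations; backward on Device: COMPATIBLE
migrating the Device value to v2:
  role := "MID"
  meta.price := -0.5
  meta.email := "delta"
  meta.retries := 250
  meta.country := "alpha"
  version := 3
  height := 3.75
  writer score: unmatched, discarded
  writer id: unmatched, discarded
  writer factor: unmatched, discarded
  => decoded: {"role": "MID", "meta": {"price": -0.5, "email": "delta", "retries": 250, "country": "alpha"}, "version": 3, "height": 3.75}

backward: COMPATIBLE []; decoded: {"role": "MID", "meta": {"price": -0.5, "email": "delta", "retries": 250, "country": "alpha"}, "version": 3, "height": 3.75}


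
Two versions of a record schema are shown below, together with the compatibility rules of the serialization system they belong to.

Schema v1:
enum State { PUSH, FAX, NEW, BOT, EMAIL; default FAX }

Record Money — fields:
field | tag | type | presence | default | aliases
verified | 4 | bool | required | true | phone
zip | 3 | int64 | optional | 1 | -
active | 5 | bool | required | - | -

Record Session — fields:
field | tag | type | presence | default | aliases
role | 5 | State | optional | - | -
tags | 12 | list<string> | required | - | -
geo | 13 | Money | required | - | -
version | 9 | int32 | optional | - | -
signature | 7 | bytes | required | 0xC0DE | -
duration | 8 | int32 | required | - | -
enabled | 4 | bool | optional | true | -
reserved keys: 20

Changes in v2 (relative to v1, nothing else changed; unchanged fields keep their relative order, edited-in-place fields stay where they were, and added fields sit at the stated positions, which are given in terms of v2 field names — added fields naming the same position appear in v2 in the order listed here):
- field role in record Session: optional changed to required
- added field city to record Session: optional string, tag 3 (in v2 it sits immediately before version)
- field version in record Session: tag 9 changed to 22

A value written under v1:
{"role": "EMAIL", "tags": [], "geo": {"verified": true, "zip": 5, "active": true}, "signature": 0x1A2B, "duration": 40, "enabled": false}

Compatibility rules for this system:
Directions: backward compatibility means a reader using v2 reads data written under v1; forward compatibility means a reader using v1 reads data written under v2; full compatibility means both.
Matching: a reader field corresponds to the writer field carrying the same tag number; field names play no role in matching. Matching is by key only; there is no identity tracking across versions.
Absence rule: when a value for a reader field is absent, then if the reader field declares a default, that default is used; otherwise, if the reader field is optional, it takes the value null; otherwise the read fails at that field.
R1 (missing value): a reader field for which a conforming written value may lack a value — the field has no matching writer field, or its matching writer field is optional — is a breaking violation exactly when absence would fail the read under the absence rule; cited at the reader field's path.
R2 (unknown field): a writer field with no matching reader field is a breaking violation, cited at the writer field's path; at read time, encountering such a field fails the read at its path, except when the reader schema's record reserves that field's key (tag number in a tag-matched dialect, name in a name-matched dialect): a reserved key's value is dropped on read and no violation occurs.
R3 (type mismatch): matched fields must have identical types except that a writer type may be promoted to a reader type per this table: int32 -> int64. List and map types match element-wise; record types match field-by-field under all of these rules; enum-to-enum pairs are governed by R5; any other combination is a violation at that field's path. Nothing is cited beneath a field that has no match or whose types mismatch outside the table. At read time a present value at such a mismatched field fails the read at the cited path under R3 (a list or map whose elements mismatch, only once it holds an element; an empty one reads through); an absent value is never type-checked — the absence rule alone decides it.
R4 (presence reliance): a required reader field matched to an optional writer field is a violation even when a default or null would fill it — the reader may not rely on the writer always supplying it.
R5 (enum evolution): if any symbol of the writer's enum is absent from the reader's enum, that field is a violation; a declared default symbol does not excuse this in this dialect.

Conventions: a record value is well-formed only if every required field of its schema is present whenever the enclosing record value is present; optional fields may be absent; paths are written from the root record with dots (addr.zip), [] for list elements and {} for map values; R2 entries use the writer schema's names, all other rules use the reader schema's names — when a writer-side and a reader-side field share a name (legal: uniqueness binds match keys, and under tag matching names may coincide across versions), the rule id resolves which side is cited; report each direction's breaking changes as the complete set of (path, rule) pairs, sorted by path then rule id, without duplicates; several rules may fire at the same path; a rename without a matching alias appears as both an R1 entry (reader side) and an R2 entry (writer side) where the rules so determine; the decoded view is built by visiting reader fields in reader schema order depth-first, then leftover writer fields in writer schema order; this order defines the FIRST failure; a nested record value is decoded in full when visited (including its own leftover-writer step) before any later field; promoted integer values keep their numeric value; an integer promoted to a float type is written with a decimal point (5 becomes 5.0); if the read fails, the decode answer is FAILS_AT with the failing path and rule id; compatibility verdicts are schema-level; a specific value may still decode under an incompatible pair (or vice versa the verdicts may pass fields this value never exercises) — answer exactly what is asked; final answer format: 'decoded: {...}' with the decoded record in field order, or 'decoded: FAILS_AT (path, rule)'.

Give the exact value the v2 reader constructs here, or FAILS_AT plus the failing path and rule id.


decoded: {"role": "EMAIL", "tags": [], "geo": {"verified": true, "zip": 5, "active": true}, "city": null, "version": null, "signature": 0x1A2B, "duration": 40, "enabled": false}

in Session below, arrows point writer -> reader
decoding the Session value with the v2 reader:
  role := "EMAIL"
  tags := []
  geo.verified := true
  geo.zip := 5
  geo.active := true
  city := null (missing; optional => null)
  version := null (missing; optional => null)
  signature := 0x1A2B
  duration := 40
  enabled := false
  => decoded: {"role": "EMAIL", "tags": [], "geo": {"verified": true, "zip": 5, "active": true}, "city": null, "version": null, "signature": 0x1A2B, "duration": 40, "enabled": false}
the rest of the Session diff is inert for this question:
  field role in record Session: optional changed to required -> shifts the Session verdicts, not this decode
  field version in record Session: tag 9 changed to 22 -> shifts the Session verdicts, not this decode


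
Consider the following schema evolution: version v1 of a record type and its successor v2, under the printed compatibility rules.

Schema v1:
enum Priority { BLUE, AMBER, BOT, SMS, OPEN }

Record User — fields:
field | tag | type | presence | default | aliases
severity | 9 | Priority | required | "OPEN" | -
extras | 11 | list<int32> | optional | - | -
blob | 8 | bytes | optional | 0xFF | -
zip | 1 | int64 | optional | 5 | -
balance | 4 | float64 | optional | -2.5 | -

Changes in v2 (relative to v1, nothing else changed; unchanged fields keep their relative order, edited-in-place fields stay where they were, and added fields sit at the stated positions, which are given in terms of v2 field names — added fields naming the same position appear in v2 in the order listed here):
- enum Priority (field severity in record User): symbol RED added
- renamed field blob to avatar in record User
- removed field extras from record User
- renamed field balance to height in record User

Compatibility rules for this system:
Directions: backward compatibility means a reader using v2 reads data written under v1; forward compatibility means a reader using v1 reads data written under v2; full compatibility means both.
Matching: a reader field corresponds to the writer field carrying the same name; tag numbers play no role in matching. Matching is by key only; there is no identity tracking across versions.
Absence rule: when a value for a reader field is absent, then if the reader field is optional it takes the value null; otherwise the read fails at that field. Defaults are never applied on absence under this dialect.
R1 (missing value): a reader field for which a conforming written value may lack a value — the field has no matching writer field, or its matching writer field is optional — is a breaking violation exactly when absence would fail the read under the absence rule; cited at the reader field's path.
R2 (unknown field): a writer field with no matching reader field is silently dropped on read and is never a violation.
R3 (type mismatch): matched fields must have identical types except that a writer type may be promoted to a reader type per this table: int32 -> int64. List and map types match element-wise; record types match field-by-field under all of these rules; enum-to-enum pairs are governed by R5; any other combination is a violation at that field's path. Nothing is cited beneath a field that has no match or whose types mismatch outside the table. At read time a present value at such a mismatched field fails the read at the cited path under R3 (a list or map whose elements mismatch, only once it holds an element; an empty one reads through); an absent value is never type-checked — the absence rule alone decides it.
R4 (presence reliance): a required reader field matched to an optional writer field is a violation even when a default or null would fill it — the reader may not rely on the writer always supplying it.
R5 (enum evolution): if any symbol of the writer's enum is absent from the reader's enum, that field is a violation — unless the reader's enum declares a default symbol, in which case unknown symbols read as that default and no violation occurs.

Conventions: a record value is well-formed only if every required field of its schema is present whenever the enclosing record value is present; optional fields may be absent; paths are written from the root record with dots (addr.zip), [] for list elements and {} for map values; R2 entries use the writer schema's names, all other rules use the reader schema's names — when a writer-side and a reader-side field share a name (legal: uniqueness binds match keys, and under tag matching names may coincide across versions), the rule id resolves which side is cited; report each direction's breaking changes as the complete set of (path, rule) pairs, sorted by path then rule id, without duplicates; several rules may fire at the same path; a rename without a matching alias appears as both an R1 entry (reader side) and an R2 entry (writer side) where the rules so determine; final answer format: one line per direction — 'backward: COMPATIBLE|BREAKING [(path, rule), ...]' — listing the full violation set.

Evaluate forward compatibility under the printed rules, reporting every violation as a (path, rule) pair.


the writer's type comes first in each User pair
forward analysis of User with v1 as reader and v2 as writer:
  writer required, Priority -> Priority: reader severity maps from writer severity
  no writer field matches reader extras
  no writer field matches reader blob
  writer optional, int64 -> int64: reader zip maps from writer zip
  no writer field matches reader balance
  avatar (writer side), unknown to reader
  height (writer side), unknown to reader
  violation R5 at severity
  => forward: BREAKING (1)
ruling out the remaining User differences:
  renamed field blob to avatar in record User -> fires no rule on User, leaving the asked answer as it is
  removed field extras from record User -> fires no rule on User, leaving the asked answer as it is
  renamed field balance to height in record User -> fires no rule on User, leaving the asked answer as it is

forward: BREAKING [(severity, R5)]
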